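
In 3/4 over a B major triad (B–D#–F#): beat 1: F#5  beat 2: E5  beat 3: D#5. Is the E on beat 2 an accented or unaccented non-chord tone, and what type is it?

The harmony at that moment is B major triad (B, D#, F#); E5 is not a chord tone.
It is approached by step down from F#5 and left by step down to D#5.
Step in, step out in the same direction — a passing tone.
It falls on a weak beat, so it is unaccented.

Unaccented passing tone.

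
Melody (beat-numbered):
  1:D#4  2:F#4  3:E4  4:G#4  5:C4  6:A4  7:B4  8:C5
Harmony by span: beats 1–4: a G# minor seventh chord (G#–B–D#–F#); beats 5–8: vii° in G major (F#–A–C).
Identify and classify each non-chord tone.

The harmony at that moment is G# minor seventh chord (G#, B, D#, F#); E4 is not a chord tone.
It is approached by step down from F#4 and left by leap up to G#4.
Step in, leap out — an escape tone.
The harmony at that moment is F# diminished triad (F#, A, C); B4 is not a chord tone.
It is approached by step up from A4 and left by step up to C5.
Step in, step out in the same direction — a passing tone.

E4 (beat 3) — escape tone; B4 (beat 7) — passing tone.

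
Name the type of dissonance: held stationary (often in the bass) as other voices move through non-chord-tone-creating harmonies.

Pedal tone.

Approach: none. Departure: none — a single pitch is sustained while the chords change around it, passing through harmonies that do not contain it.
No melodic motion at all; the dissonance is created entirely by the moving harmonies against the stationary note — a pedal tone (pedal point).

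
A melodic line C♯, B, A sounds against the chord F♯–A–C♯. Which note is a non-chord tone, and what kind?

The harmony at that moment is F♯ minor triad (F♯, A, C♯); B is not a chord tone.
It is approached by step down from C♯ and left by step down to A.
Step in, step out in the same direction — a passing tone.

B is a passing tone.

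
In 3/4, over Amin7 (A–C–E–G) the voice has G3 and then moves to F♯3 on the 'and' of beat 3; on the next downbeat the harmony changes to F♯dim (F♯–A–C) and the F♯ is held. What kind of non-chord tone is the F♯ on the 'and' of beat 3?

The harmony at that moment is A minor seventh chord (A, C, E, G); F♯3 is not a chord tone.
It is approached by step down from G3 and then sustained as the same pitch into the next harmony.
Arriving early and becoming a chord tone when the harmony changes — an anticipation.

Anticipation.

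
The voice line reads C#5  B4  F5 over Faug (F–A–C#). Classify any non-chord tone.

B4 is an escape tone.

The harmony at that moment is F augmented triad (F, A, C#); B4 is not a chord tone.
It is approached by step down from C#5 and left by leap up to F5.
Step in, leap out — an escape tone.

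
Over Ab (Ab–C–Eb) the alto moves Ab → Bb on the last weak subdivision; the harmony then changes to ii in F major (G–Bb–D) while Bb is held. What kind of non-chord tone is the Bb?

The harmony at that moment is Ab major triad (Ab, C, Eb); Bb is not a chord tone.
It is approached by step up from Ab and then sustained as the same pitch into the next harmony.
Arriving early and becoming a chord tone when the harmony changes — an anticipation.

Bb is an anticipation.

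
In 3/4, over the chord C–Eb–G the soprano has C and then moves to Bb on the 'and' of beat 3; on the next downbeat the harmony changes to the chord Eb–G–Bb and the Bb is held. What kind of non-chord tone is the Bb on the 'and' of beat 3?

Anticipation.

The harmony at that moment is C minor triad (C, Eb, G); Bb is not a chord tone.
It is approached by step down from C and then sustained as the same pitch into the next harmony.
Arriving early and becoming a chord tone when the harmony changes — an anticipation.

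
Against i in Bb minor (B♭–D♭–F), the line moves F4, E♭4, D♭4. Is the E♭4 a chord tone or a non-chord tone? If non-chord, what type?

Non-chord tone — a passing tone.

The harmony at that moment is B♭ minor triad (B♭, D♭, F); E♭4 is not a chord tone.
It is approached by step down from F4 and left by step down to D♭4.
Step in, step out in the same direction — a passing tone.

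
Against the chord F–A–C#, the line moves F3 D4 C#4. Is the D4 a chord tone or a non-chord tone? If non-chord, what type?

Non-chord tone — an appoggiatura.

The harmony at that moment is F augmented triad (F, A, C#); D4 is not a chord tone.
It is approached by leap up from F3 and left by step down to C#4.
Leap in, step out — an appoggiatura.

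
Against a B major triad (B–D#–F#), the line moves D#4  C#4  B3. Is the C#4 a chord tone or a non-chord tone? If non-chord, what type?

The harmony at that moment is B major triad (B, D#, F#); C#4 is not a chord tone.
It is approached by step down from D#4 and left by step down to B3.
Step in, step out in the same direction — a passing tone.

Non-chord tone — a passing tone.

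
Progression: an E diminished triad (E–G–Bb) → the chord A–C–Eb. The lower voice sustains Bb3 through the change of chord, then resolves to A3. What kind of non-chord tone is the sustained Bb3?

Bb3 is a suspension.

The harmony at that moment is A diminished triad (A, C, Eb); Bb3 is not a chord tone.
It is held over (the same pitch as the preceding Bb3) and left by step down to A3.
Held over from the previous chord and resolving down by step — a suspension.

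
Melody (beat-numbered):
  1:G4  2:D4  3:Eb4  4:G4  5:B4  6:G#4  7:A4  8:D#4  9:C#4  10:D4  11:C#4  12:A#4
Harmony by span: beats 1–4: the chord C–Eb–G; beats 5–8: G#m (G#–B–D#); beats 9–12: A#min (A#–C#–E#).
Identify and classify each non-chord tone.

D4 (beat 2) — appoggiatura; A4 (beat 7) — escape tone; D4 (beat 10) — neighbor tone.

The harmony at that moment is C minor triad (C, Eb, G); D4 is not a chord tone.
It is approached by leap down from G4 and left by step up to Eb4.
Leap in, step out — an appoggiatura.
The harmony at that moment is G# minor triad (G#, B, D#); A4 is not a chord tone.
It is approached by step up from G#4 and left by leap down to D#4.
Step in, leap out — an escape tone.
The harmony at that moment is A# minor triad (A#, C#, E#); D4 is not a chord tone.
It is approached by step up from C#4 and left by step down to C#4.
Step away and step back to the same note — a neighbor tone (upper neighbor).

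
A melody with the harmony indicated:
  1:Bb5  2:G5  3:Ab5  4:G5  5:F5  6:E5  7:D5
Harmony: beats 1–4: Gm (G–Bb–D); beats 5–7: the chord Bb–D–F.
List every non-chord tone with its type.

The harmony at that moment is G minor triad (G, Bb, D); Ab5 is not a chord tone.
It is approached by step up from G5 and left by step down to G5.
Step away and step back to the same note — a neighbor tone (upper neighbor).
The harmony at that moment is Bb major triad (Bb, D, F); E5 is not a chord tone.
It is approached by step down from F5 and left by step down to D5.
Step in, step out in the same direction — a passing tone.

Ab5 (beat 3) — neighbor tone; E5 (beat 6) — passing tone.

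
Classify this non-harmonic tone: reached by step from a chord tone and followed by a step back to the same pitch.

Approach: by step. Departure: by step in the opposite direction, back to the starting pitch.
Stepwise on both sides but reversing to return to the same chord tone — a neighbor tone. (Had it continued onward in the same direction it would be a passing tone instead.)

Neighbor tone.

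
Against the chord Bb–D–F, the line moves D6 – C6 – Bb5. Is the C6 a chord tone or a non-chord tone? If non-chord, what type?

Non-chord tone — a passing tone.

The harmony at that moment is Bb major triad (Bb, D, F); C6 is not a chord tone.
It is approached by step down from D6 and left by step down to Bb5.
Step in, step out in the same direction — a passing tone.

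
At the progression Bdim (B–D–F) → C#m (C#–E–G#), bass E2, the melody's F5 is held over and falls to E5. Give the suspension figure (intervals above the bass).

At the second chord the bass is E2. The suspended F5 lies a ninth above the bass; after resolving down by step to E5, the interval above the bass becomes an octave.
Suspension figures are named by those two intervals: 9–8.

9–8 suspension.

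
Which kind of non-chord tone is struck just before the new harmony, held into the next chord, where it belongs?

Anticipation.

Approach: ahead of the chord change (typically by step), so it is dissonant against the current harmony. Departure: none — the same pitch is restated or held and is a chord tone of the new harmony.
Dissonant first, consonant once the harmony catches up: the note simply arrives early — an anticipation. (The reverse timing, consonant first and dissonant after the change, would be a suspension or retardation.)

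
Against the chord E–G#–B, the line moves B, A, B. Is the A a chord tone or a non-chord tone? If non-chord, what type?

Non-chord tone — a neighbor tone.

The harmony at that moment is E major triad (E, G#, B); A is not a chord tone.
It is approached by step down from B and left by step up to B.
Step away and step back to the same note — a neighbor tone (lower neighbor).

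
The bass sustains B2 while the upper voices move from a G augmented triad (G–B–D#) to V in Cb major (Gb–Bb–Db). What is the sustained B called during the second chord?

Pedal tone (pedal point).

The harmony at that moment is Gb major triad (Gb, Bb, Db); B2 is not a chord tone.
It is held over (the same pitch as the preceding B2) and then sustained as the same pitch into the next harmony.
Sustained through a change of harmony — a pedal tone.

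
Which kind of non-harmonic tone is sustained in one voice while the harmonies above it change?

Approach: none. Departure: none — a single pitch is sustained while the chords change around it, passing through harmonies that do not contain it.
No melodic motion at all; the dissonance is created entirely by the moving harmonies against the stationary note — a pedal tone (pedal point).

Pedal tone.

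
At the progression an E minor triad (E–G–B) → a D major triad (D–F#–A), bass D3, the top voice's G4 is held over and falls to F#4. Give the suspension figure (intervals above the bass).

At the second chord the bass is D3. The suspended G4 lies a fourth above the bass; after resolving down by step to F#4, the interval above the bass becomes a third.
Suspension figures are named by those two intervals: 4–3.

4–3 suspension.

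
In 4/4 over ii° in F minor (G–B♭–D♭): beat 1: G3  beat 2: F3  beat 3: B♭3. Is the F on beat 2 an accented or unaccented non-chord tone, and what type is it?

Unaccented escape tone.

The harmony at that moment is G diminished triad (G, B♭, D♭); F3 is not a chord tone.
It is approached by step down from G3 and left by leap up to B♭3.
Step in, leap out — an escape tone.
It falls on a weak beat, so it is unaccented.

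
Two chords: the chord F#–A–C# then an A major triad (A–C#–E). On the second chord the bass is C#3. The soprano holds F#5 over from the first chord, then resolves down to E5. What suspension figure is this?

At the second chord the bass is C#3. The suspended F#5 lies a fourth above the bass; after resolving down by step to E5, the interval above the bass becomes a third.
Suspension figures are named by those two intervals: 4–3.

4–3 suspension.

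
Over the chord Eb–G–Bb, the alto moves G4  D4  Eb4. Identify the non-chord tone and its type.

The harmony at that moment is Eb major triad (Eb, G, Bb); D4 is not a chord tone.
It is approached by leap down from G4 and left by step up to Eb4.
Leap in, step out — an appoggiatura.

D4 is an appoggiatura.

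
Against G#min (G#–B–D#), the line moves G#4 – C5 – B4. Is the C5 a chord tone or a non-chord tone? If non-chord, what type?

The harmony at that moment is G# minor triad (G#, B, D#); C5 is not a chord tone.
It is approached by leap up from G#4 and left by step down to B4.
Leap in, step out — an appoggiatura.

Non-chord tone — an appoggiatura.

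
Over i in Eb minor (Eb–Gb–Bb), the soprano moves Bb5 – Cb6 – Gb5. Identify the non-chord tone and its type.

The harmony at that moment is Eb minor triad (Eb, Gb, Bb); Cb6 is not a chord tone.
It is approached by step up from Bb5 and left by leap down to Gb5.
Step in, leap out — an escape tone.

Cb6 is an escape tone.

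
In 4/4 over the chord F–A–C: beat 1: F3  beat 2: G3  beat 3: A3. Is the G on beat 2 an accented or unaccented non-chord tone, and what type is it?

Unaccented passing tone.

The harmony at that moment is F major triad (F, A, C); G3 is not a chord tone.
It is approached by step up from F3 and left by step up to A3.
Step in, step out in the same direction — a passing tone.
It falls on a weak beat, so it is unaccented.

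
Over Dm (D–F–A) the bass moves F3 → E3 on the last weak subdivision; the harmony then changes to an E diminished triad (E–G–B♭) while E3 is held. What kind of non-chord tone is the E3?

The harmony at that moment is D minor triad (D, F, A); E3 is not a chord tone.
It is approached by step down from F3 and then sustained as the same pitch into the next harmony.
Arriving early and becoming a chord tone when the harmony changes — an anticipation.

E3 is an anticipation.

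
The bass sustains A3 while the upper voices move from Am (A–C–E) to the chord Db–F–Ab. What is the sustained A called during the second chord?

Pedal tone (pedal point).

The harmony at that moment is Db major triad (Db, F, Ab); A3 is not a chord tone.
It is held over (the same pitch as the preceding A3) and then sustained as the same pitch into the next harmony.
Sustained through a change of harmony — a pedal tone.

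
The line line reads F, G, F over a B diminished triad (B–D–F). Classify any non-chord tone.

The harmony at that moment is B diminished triad (B, D, F); G is not a chord tone.
It is approached by step up from F and left by step down to F.
Step away and step back to the same note — a neighbor tone (upper neighbor).

G is a neighbor tone.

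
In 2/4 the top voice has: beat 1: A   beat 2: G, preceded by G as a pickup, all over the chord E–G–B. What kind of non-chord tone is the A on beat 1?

Upper neighbor tone.

The harmony at that moment is E minor triad (E, G, B); A is not a chord tone.
It is approached by step up from G and left by step down to G.
Step away and step back to the same note — a neighbor tone (upper neighbor).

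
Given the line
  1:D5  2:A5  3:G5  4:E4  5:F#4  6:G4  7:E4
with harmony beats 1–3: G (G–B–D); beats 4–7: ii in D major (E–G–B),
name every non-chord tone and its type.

The harmony at that moment is G major triad (G, B, D); A5 is not a chord tone.
It is approached by leap up from D5 and left by step down to G5.
Leap in, step out — an appoggiatura.
The harmony at that moment is E minor triad (E, G, B); F#4 is not a chord tone.
It is approached by step up from E4 and left by step up to G4.
Step in, step out in the same direction — a passing tone.

A5 (beat 2) — appoggiatura; F#4 (beat 5) — passing tone.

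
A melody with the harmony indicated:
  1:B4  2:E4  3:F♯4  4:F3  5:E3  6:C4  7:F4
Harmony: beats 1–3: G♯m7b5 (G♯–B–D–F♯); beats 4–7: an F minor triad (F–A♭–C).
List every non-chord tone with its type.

E4 (beat 2) — appoggiatura; E3 (beat 5) — escape tone.

The harmony at that moment is G♯ half-diminished seventh chord (G♯, B, D, F♯); E4 is not a chord tone.
It is approached by leap down from B4 and left by step up to F♯4.
Leap in, step out — an appoggiatura.
The harmony at that moment is F minor triad (F, A♭, C); E3 is not a chord tone.
It is approached by step down from F3 and left by leap up to C4.
Step in, leap out — an escape tone.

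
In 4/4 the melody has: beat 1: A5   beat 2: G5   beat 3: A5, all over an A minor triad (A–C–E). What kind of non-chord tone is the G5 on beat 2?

Lower neighbor tone.

The harmony at that moment is A minor triad (A, C, E); G5 is not a chord tone.
It is approached by step down from A5 and left by step up to A5.
Step away and step back to the same note — a neighbor tone (lower neighbor).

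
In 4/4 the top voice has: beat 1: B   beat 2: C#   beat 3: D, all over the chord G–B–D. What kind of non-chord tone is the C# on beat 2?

The harmony at that moment is G major triad (G, B, D); C# is not a chord tone.
It is approached by step up from B and left by step up to D.
Step in, step out in the same direction — a passing tone.

Passing tone.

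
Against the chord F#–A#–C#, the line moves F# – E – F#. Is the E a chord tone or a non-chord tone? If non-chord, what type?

The harmony at that moment is F# major triad (F#, A#, C#); E is not a chord tone.
It is approached by step down from F# and left by step up to F#.
Step away and step back to the same note — a neighbor tone (lower neighbor).

Non-chord tone — a neighbor tone.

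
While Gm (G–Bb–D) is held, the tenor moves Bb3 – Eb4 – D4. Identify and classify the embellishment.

The harmony at that moment is G minor triad (G, Bb, D); Eb4 is not a chord tone.
It is approached by leap up from Bb3 and left by step down to D4.
Leap in, step out — an appoggiatura.

Eb4 is an appoggiatura.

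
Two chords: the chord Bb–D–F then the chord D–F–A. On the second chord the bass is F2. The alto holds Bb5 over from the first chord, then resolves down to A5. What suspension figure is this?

4–3 suspension.

At the second chord the bass is F2. The suspended Bb5 lies a fourth above the bass; after resolving down by step to A5, the interval above the bass becomes a third.
Suspension figures are named by those two intervals: 4–3.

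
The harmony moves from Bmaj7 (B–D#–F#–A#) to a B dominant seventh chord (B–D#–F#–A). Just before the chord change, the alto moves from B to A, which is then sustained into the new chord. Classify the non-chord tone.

The harmony at that moment is B major seventh chord (B, D#, F#, A#); A is not a chord tone.
It is approached by step down from B and then sustained as the same pitch into the next harmony.
Arriving early and becoming a chord tone when the harmony changes — an anticipation.

A is an anticipation.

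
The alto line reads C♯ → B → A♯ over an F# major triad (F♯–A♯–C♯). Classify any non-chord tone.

The harmony at that moment is F♯ major triad (F♯, A♯, C♯); B is not a chord tone.
It is approached by step down from C♯ and left by step down to A♯.
Step in, step out in the same direction — a passing tone.

B is a passing tone.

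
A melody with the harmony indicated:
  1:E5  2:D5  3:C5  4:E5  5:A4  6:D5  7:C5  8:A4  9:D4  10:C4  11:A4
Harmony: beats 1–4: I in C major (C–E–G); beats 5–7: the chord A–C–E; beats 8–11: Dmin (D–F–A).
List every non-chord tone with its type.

D5 (beat 2) — passing tone; D5 (beat 6) — appoggiatura; C4 (beat 10) — escape tone.

The harmony at that moment is C major triad (C, E, G); D5 is not a chord tone.
It is approached by step down from E5 and left by step down to C5.
Step in, step out in the same direction — a passing tone.
The harmony at that moment is A minor triad (A, C, E); D5 is not a chord tone.
It is approached by leap up from A4 and left by step down to C5.
Leap in, step out — an appoggiatura.
The harmony at that moment is D minor triad (D, F, A); C4 is not a chord tone.
It is approached by step down from D4 and left by leap up to A4.
Step in, leap out — an escape tone.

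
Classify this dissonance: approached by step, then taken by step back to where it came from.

Neighbor tone.

Approach: by step. Departure: by step in the opposite direction, back to the starting pitch.
Stepwise on both sides but reversing to return to the same chord tone — a neighbor tone. (Had it continued onward in the same direction it would be a passing tone instead.)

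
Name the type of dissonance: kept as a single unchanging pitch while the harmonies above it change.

Approach: none. Departure: none — a single pitch is sustained while the chords change around it, passing through harmonies that do not contain it.
No melodic motion at all; the dissonance is created entirely by the moving harmonies against the stationary note — a pedal tone (pedal point).

Pedal tone.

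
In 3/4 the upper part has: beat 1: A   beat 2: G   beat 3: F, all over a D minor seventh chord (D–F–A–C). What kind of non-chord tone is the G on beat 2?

Passing tone.

The harmony at that moment is D minor seventh chord (D, F, A, C); G is not a chord tone.
It is approached by step down from A and left by step down to F.
Step in, step out in the same direction — a passing tone.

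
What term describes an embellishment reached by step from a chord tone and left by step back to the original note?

Neighbor tone.

Approach: by step. Departure: by step in the opposite direction, back to the starting pitch.
Stepwise on both sides but reversing to return to the same chord tone — a neighbor tone. (Had it continued onward in the same direction it would be a passing tone instead.)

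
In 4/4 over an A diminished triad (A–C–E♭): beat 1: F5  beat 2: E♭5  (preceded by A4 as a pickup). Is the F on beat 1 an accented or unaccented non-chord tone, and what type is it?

The harmony at that moment is A diminished triad (A, C, E♭); F5 is not a chord tone.
It is approached by leap up from A4 and left by step down to E♭5.
Leap in, step out — an appoggiatura.
It falls on the downbeat, so it is accented.

Accented appoggiatura.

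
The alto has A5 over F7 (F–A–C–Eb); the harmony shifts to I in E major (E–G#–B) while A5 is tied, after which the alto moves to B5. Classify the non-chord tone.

The harmony at that moment is E major triad (E, G#, B); A5 is not a chord tone.
It is held over (the same pitch as the preceding A5) and left by step up to B5.
Held over from the previous chord and resolving up by step — a retardation.

A5 is a retardation.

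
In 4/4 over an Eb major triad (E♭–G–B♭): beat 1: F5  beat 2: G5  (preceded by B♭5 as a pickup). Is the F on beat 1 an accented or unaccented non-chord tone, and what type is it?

Accented appoggiatura.

The harmony at that moment is E♭ major triad (E♭, G, B♭); F5 is not a chord tone.
It is approached by leap down from B♭5 and left by step up to G5.
Leap in, step out — an appoggiatura.
It falls on the downbeat, so it is accented.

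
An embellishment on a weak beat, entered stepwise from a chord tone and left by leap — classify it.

Escape tone.

Approach: by step. Departure: by leap. Metric position: weak.
Step in, leap out, from a weak position — an escape tone (échappée). (It is the mirror image of the appoggiatura, which leaps in and steps out on a strong beat.)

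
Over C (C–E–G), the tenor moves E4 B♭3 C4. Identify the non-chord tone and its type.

B♭3 is an appoggiatura.

The harmony at that moment is C major triad (C, E, G); B♭3 is not a chord tone.
It is approached by leap down from E4 and left by step up to C4.
Leap in, step out — an appoggiatura.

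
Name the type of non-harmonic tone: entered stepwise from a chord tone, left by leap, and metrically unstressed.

Escape tone.

Approach: by step. Departure: by leap. Metric position: weak.
Step in, leap out, from a weak position — an escape tone (échappée). (It is the mirror image of the appoggiatura, which leaps in and steps out on a strong beat.)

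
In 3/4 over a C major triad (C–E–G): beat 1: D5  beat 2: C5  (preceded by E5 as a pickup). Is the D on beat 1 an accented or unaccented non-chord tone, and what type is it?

Accented passing tone.

The harmony at that moment is C major triad (C, E, G); D5 is not a chord tone.
It is approached by step down from E5 and left by step down to C5.
Step in, step out in the same direction — a passing tone.
It falls on the downbeat, so it is accented.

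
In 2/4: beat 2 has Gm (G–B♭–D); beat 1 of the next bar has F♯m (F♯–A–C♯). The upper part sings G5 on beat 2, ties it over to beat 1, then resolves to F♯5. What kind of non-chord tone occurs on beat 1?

The harmony at that moment is F♯ minor triad (F♯, A, C♯); G5 is not a chord tone.
It is held over (the same pitch as the preceding G5) and left by step down to F♯5.
Held over from the previous chord and resolving down by step — a suspension.

Suspension.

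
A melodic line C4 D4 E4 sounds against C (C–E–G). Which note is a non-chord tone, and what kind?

D4 is a passing tone.

The harmony at that moment is C major triad (C, E, G); D4 is not a chord tone.
It is approached by step up from C4 and left by step up to E4.
Step in, step out in the same direction — a passing tone.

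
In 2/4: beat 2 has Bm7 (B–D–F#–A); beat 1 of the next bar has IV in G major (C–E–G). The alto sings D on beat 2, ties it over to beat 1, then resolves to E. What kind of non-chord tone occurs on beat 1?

Retardation.

The harmony at that moment is C major triad (C, E, G); D is not a chord tone.
It is held over (the same pitch as the preceding D) and left by step up to E.
Held over from the previous chord and resolving up by step — a retardation.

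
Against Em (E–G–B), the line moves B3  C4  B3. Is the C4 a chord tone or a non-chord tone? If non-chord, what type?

Non-chord tone — a neighbor tone.

The harmony at that moment is E minor triad (E, G, B); C4 is not a chord tone.
It is approached by step up from B3 and left by step down to B3.
Step away and step back to the same note — a neighbor tone (upper neighbor).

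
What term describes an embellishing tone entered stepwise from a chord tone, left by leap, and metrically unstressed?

Approach: by step. Departure: by leap. Metric position: weak.
Step in, leap out, from a weak position — an escape tone (échappée). (It is the mirror image of the appoggiatura, which leaps in and steps out on a strong beat.)

Escape tone.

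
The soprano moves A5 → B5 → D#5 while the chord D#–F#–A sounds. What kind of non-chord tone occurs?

The harmony at that moment is D# diminished triad (D#, F#, A); B5 is not a chord tone.
It is approached by step up from A5 and left by leap down to D#5.
Step in, leap out — an escape tone.

B5 is an escape tone.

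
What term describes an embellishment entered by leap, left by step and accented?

Approach: by leap. Departure: by step. Metric position: strong.
Leap in, step out, in a metrically strong position — an appoggiatura. (It is the mirror image of the escape tone, which steps in and leaps out from a weak position.)

Appoggiatura.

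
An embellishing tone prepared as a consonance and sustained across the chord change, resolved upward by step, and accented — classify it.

Approach: by preparation — the pitch is first a chord tone, then held (tied or repeated) while the harmony changes under it. Departure: up by step. Metric position: strong.
A prepared dissonance that resolves upward by step — a retardation. (The same figure resolving downward would be a suspension.)

Retardation.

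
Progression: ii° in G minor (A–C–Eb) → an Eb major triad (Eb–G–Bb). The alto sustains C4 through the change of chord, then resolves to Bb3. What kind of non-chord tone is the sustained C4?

C4 is a suspension.

The harmony at that moment is Eb major triad (Eb, G, Bb); C4 is not a chord tone.
It is held over (the same pitch as the preceding C4) and left by step down to Bb3.
Held over from the previous chord and resolving down by step — a suspension.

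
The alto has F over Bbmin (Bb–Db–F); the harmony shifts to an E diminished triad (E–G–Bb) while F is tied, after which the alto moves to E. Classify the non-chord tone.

The harmony at that moment is E diminished triad (E, G, Bb); F is not a chord tone.
It is held over (the same pitch as the preceding F) and left by step down to E.
Held over from the previous chord and resolving down by step — a suspension.

F is a suspension.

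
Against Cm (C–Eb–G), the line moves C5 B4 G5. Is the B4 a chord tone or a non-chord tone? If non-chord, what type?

The harmony at that moment is C minor triad (C, Eb, G); B4 is not a chord tone.
It is approached by step down from C5 and left by leap up to G5.
Step in, leap out — an escape tone.

Non-chord tone — an escape tone.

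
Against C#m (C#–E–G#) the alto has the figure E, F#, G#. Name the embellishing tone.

The harmony at that moment is C# minor triad (C#, E, G#); F# is not a chord tone.
It is approached by step up from E and left by step up to G#.
Step in, step out in the same direction — a passing tone.

F# is a passing tone.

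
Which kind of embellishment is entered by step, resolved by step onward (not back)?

Passing tone.

Approach: by step. Departure: by step, continuing in the same direction.
Stepwise on both sides with no change of direction means the note fills in the space between two different chord tones — a passing tone. (Had it turned back to its starting note it would be a neighbor tone instead.)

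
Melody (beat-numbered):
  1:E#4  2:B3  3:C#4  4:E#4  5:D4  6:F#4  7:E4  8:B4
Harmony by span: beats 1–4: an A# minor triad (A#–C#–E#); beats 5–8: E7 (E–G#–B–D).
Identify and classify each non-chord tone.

The harmony at that moment is A# minor triad (A#, C#, E#); B3 is not a chord tone.
It is approached by leap down from E#4 and left by step up to C#4.
Leap in, step out — an appoggiatura.
The harmony at that moment is E dominant seventh chord (E, G#, B, D); F#4 is not a chord tone.
It is approached by leap up from D4 and left by step down to E4.
Leap in, step out — an appoggiatura.

B3 (beat 2) — appoggiatura; F#4 (beat 6) — appoggiatura.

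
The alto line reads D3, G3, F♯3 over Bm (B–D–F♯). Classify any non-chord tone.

The harmony at that moment is B minor triad (B, D, F♯); G3 is not a chord tone.
It is approached by leap up from D3 and left by step down to F♯3.
Leap in, step out — an appoggiatura.

G3 is an appoggiatura.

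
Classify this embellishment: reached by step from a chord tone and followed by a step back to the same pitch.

Neighbor tone.

Approach: by step. Departure: by step in the opposite direction, back to the starting pitch.
Stepwise on both sides but reversing to return to the same chord tone — a neighbor tone. (Had it continued onward in the same direction it would be a passing tone instead.)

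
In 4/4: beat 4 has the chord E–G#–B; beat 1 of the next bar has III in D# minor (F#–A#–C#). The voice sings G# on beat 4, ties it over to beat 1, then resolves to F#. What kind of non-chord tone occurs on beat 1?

Suspension.

The harmony at that moment is F# major triad (F#, A#, C#); G# is not a chord tone.
It is held over (the same pitch as the preceding G#) and left by step down to F#.
Held over from the previous chord and resolving down by step — a suspension.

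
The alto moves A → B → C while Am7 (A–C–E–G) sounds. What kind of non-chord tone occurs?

B is a passing tone.

The harmony at that moment is A minor seventh chord (A, C, E, G); B is not a chord tone.
It is approached by step up from A and left by step up to C.
Step in, step out in the same direction — a passing tone.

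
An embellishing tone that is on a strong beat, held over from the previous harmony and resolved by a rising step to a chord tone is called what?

Approach: by preparation — the pitch is first a chord tone, then held (tied or repeated) while the harmony changes under it. Departure: up by step. Metric position: strong.
A prepared dissonance that resolves upward by step — a retardation. (The same figure resolving downward would be a suspension.)

Retardation.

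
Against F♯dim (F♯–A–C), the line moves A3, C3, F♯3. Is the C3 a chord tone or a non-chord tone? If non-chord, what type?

F# diminished triad contains F♯, A, C; C is the fifth, so it is a chord tone.

Chord tone (the fifth of F# diminished triad).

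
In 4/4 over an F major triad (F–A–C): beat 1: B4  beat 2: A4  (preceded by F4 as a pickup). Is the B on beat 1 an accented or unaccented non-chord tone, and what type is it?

The harmony at that moment is F major triad (F, A, C); B4 is not a chord tone.
It is approached by leap up from F4 and left by step down to A4.
Leap in, step out — an appoggiatura.
It falls on the downbeat, so it is accented.

Accented appoggiatura.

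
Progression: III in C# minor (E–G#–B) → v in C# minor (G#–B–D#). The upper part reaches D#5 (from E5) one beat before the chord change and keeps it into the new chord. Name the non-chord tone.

The harmony at that moment is E major triad (E, G#, B); D#5 is not a chord tone.
It is approached by step down from E5 and then sustained as the same pitch into the next harmony.
Arriving early and becoming a chord tone when the harmony changes — an anticipation.

D#5 is an anticipation.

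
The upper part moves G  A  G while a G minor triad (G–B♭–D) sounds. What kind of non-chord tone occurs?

A is a neighbor tone.

The harmony at that moment is G minor triad (G, B♭, D); A is not a chord tone.
It is approached by step up from G and left by step down to G.
Step away and step back to the same note — a neighbor tone (upper neighbor).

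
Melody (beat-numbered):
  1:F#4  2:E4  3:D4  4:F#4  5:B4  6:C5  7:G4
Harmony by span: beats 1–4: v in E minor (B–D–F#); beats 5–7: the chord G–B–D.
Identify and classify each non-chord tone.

The harmony at that moment is B minor triad (B, D, F#); E4 is not a chord tone.
It is approached by step down from F#4 and left by step down to D4.
Step in, step out in the same direction — a passing tone.
The harmony at that moment is G major triad (G, B, D); C5 is not a chord tone.
It is approached by step up from B4 and left by leap down to G4.
Step in, leap out — an escape tone.

E4 (beat 2) — passing tone; C5 (beat 6) — escape tone.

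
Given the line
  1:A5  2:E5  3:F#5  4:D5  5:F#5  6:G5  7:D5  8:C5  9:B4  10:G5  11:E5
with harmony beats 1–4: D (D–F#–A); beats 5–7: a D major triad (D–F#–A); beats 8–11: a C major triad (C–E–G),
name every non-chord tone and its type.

E5 (beat 2) — appoggiatura; G5 (beat 6) — escape tone; B4 (beat 9) — escape tone.

The harmony at that moment is D major triad (D, F#, A); E5 is not a chord tone.
It is approached by leap down from A5 and left by step up to F#5.
Leap in, step out — an appoggiatura.
The harmony at that moment is D major triad (D, F#, A); G5 is not a chord tone.
It is approached by step up from F#5 and left by leap down to D5.
Step in, leap out — an escape tone.
The harmony at that moment is C major triad (C, E, G); B4 is not a chord tone.
It is approached by step down from C5 and left by leap up to G5.
Step in, leap out — an escape tone.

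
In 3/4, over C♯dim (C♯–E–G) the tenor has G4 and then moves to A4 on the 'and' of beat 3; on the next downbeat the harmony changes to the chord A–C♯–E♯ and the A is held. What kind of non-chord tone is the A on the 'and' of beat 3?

The harmony at that moment is C♯ diminished triad (C♯, E, G); A4 is not a chord tone.
It is approached by step up from G4 and then sustained as the same pitch into the next harmony.
Arriving early and becoming a chord tone when the harmony changes — an anticipation.

Anticipation.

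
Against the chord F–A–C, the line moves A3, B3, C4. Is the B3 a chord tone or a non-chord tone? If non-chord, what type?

The harmony at that moment is F major triad (F, A, C); B3 is not a chord tone.
It is approached by step up from A3 and left by step up to C4.
Step in, step out in the same direction — a passing tone.

Non-chord tone — a passing tone.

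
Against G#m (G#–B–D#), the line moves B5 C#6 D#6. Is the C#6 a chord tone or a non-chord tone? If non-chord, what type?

The harmony at that moment is G# minor triad (G#, B, D#); C#6 is not a chord tone.
It is approached by step up from B5 and left by step up to D#6.
Step in, step out in the same direction — a passing tone.

Non-chord tone — a passing tone.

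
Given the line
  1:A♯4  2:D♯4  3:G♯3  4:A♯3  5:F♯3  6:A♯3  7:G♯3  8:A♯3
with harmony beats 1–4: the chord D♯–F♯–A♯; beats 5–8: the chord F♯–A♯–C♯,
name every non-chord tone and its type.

The harmony at that moment is D♯ minor triad (D♯, F♯, A♯); G♯3 is not a chord tone.
It is approached by leap down from D♯4 and left by step up to A♯3.
Leap in, step out — an appoggiatura.
The harmony at that moment is F♯ major triad (F♯, A♯, C♯); G♯3 is not a chord tone.
It is approached by step down from A♯3 and left by step up to A♯3.
Step away and step back to the same note — a neighbor tone (lower neighbor).

G♯3 (beat 3) — appoggiatura; G♯3 (beat 7) — neighbor tone.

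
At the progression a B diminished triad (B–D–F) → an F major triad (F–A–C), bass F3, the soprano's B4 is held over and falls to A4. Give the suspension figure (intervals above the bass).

At the second chord the bass is F3. The suspended B4 lies a fourth above the bass; after resolving down by step to A4, the interval above the bass becomes a third.
Suspension figures are named by those two intervals: 4–3.

4–3 suspension.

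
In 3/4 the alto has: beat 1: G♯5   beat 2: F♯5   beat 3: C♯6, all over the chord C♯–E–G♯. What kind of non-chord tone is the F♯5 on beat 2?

The harmony at that moment is C♯ minor triad (C♯, E, G♯); F♯5 is not a chord tone.
It is approached by step down from G♯5 and left by leap up to C♯6.
Step in, leap out, on a weak beat — an escape tone.

Escape tone.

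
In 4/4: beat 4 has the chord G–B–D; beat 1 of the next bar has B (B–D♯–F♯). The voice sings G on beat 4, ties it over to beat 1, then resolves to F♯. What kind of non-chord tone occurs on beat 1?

The harmony at that moment is B major triad (B, D♯, F♯); G is not a chord tone.
It is held over (the same pitch as the preceding G) and left by step down to F♯.
Held over from the previous chord and resolving down by step — a suspension.

Suspension.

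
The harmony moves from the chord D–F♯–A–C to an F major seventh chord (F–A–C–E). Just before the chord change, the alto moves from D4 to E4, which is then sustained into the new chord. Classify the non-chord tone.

The harmony at that moment is D dominant seventh chord (D, F♯, A, C); E4 is not a chord tone.
It is approached by step up from D4 and then sustained as the same pitch into the next harmony.
Arriving early and becoming a chord tone when the harmony changes — an anticipation.

E4 is an anticipation.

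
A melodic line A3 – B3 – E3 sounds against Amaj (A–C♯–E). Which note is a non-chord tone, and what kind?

B3 is an escape tone.

The harmony at that moment is A major triad (A, C♯, E); B3 is not a chord tone.
It is approached by step up from A3 and left by leap down to E3.
Step in, leap out — an escape tone.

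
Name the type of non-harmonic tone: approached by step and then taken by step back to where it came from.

Approach: by step. Departure: by step in the opposite direction, back to the starting pitch.
Stepwise on both sides but reversing to return to the same chord tone — a neighbor tone. (Had it continued onward in the same direction it would be a passing tone instead.)

Neighbor tone.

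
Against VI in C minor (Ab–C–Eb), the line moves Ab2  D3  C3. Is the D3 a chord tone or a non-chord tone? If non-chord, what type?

Non-chord tone — an appoggiatura.

The harmony at that moment is Ab major triad (Ab, C, Eb); D3 is not a chord tone.
It is approached by leap up from Ab2 and left by step down to C3.
Leap in, step out — an appoggiatura.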